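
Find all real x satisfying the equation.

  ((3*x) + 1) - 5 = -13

Step 1. [((3*x) + 1) - 5 = -13] the outer -5 inverts by adding 5. So sub: (3*x) + 1 = -8.
Step 2. [(3*x) + 1 = -8] 1 comes off first (subtract 1) ⇒ sub: 3*x = -9.
Step 3. [3*x = -9] divide by the outer 3, so div: x = -3.

Answer: x ∈ {-3}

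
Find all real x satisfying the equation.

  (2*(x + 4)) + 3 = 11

Step 1. [(2*(x + 4)) + 3 = 11] subtract 3: x sits inside (… + 3). So sub: 2*(x + 4) = 8.
Step 2. [2*(x + 4) = 8] divide by the outer 2. So div: x + 4 = 4.
Step 3. [x + 4 = 4] 4 comes off first (subtract 4) ⇒ sub: x = 0.

Answer: x ∈ {0}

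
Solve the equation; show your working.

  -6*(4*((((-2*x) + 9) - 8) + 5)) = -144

Step 1. [-6*(4*((((-2*x) + 9) - 8) + 5)) = -144] divide by the outer -6. So div: 4*((((-2*x) + 9) - 8) + 5) = 24.
Step 2. [4*((((-2*x) + 9) - 8) + 5) = 24] 4 out front; divide by 4 ⇒ div: (((-2*x) + 9) - 8) + 5 = 6.
Step 3. [(((-2*x) + 9) - 8) + 5 = 6] subtract 5: x sits inside (… + 5) ⇒ sub: ((-2*x) + 9) - 8 = 1.
Step 4. [((-2*x) + 9) - 8 = 1] 8 comes off first (add 8). So sub: (-2*x) + 9 = 9.
Step 5. [(-2*x) + 9 = 9] peel the +9: subtract 9 from each side ⇒ sub: -2*x = 0.
Step 6. [-2*x = 0] -2 out front; divide by -2. So div: x = 0.

Answer: x ∈ {0}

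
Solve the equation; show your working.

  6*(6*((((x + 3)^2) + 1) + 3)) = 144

Step 1. [6*(6*((((x + 3)^2) + 1) + 3)) = 144] 6·(inner) — divide through by 6. So div: 6*((((x + 3)^2) + 1) + 3) = 24.
Step 2. [6*((((x + 3)^2) + 1) + 3) = 24] 6·(inner) — divide through by 6 ⇒ div: (((x + 3)^2) + 1) + 3 = 4.
Step 3. [(((x + 3)^2) + 1) + 3 = 4] +3 is outermost — subtract 3 both sides ⇒ sub: ((x + 3)^2) + 1 = 1.
Step 4. [((x + 3)^2) + 1 = 1] the outer +1 inverts by subtracting 1 ⇒ sub: (x + 3)^2 = 0.
Step 5. [(x + 3)^2 = 0] 0 ≥ 0, LHS is (·)² — take ±√ ⇒ sqrt: x + 3 = 0.
Step 6. [x + 3 = 0] subtract 3: x sits inside (… + 3), so sub: x = -3.

Answer: x ∈ {-3}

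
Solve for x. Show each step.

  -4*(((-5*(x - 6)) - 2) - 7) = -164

Step 1. [-4*(((-5*(x - 6)) - 2) - 7) = -164] LHS = -4·(…); ÷-4 both sides. So div: ((-5*(x - 6)) - 2) - 7 = 41.
Step 2. [((-5*(x - 6)) - 2) - 7 = 41] add 7: x sits inside (… - 7). So sub: (-5*(x - 6)) - 2 = 48.
Step 3. [(-5*(x - 6)) - 2 = 48] 2 comes off first (add 2) ⇒ sub: -5*(x - 6) = 50.
Step 4. [-5*(x - 6) = 50] -5·(inner) — divide through by -5 ⇒ div: x - 6 = -10.
Step 5. [x - 6 = -10] peel the -6: add 6 from each side ⇒ sub: x = -4.

Answer: x ∈ {-4}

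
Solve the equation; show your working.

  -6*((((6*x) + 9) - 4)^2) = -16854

Step 1. [-6*((((6*x) + 9) - 4)^2) = -16854] leading coefficient -6: divide by -6 ⇒ div: (((6*x) + 9) - 4)^2 = 2809.
Step 2. [(((6*x) + 9) - 4)^2 = 2809] LHS squared, RHS 2809 ≥ 0: apply √ (±), so sqrt: ((6*x) + 9) - 4 = 53 or -53.
Step 3. [((6*x) + 9) - 4 = 53 or -53] 4 comes off first (add 4). So sub: (6*x) + 9 = 57 or -49.
Step 4. [(6*x) + 9 = 57 or -49] peel the +9: subtract 9 from each side, so sub: 6*x = 48 or -58.
Step 5. [6*x = 48 or -58] divide by the outer 6 ⇒ div: x = 8 or -29/3.

Answer: x ∈ {-29/3, 8}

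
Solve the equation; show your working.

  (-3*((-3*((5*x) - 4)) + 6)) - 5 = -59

Step 1. [(-3*((-3*((5*x) - 4)) + 6)) - 5 = -59] the outer -5 inverts by adding 5. So sub: -3*((-3*((5*x) - 4)) + 6) = -54.
Step 2. [-3*((-3*((5*x) - 4)) + 6) = -54] divide by the outer -3. So div: (-3*((5*x) - 4)) + 6 = 18.
Step 3. [(-3*((5*x) - 4)) + 6 = 18] +6 is outermost — subtract 6 both sides ⇒ sub: -3*((5*x) - 4) = 12.
Step 4. [-3*((5*x) - 4) = 12] leading coefficient -3: divide by -3, so div: (5*x) - 4 = -4.
Step 5. [(5*x) - 4 = -4] peel the -4: add 4 from each side. So sub: 5*x = 0.
Step 6. [5*x = 0] 5·(inner) — divide through by 5, so div: x = 0.

Answer: x ∈ {0}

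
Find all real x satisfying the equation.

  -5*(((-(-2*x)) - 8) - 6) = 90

Step 1. [-5*(((-(-2*x)) - 8) - 6) = 90] LHS = -5·(…); ÷-5 both sides. So div: ((-(-2*x)) - 8) - 6 = -18.
Step 2. [((-(-2*x)) - 8) - 6 = -18] -6 is outermost — add 6 both sides ⇒ sub: (-(-2*x)) - 8 = -12.
Step 3. [(-(-2*x)) - 8 = -12] peel the -8: add 8 from each side, so sub: -(-2*x) = -4.
Step 4. [-(-2*x) = -4] LHS negated; negate both sides ⇒ neg: -2*x = 4.
Step 5. [-2*x = 4] -2·(inner) — divide through by -2, so div: x = -2.

Answer: x ∈ {-2}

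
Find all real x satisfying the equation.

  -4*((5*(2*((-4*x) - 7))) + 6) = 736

Step 1. [-4*((5*(2*((-4*x) - 7))) + 6) = 736] leading coefficient -4: divide by -4, so div: (5*(2*((-4*x) - 7))) + 6 = -184.
Step 2. [(5*(2*((-4*x) - 7))) + 6 = -184] the outer +6 inverts by subtracting 6. So sub: 5*(2*((-4*x) - 7)) = -190.
Step 3. [5*(2*((-4*x) - 7)) = -190] 5 out front; divide by 5 ⇒ div: 2*((-4*x) - 7) = -38.
Step 4. [2*((-4*x) - 7) = -38] leading coefficient 2: divide by 2 ⇒ div: (-4*x) - 7 = -19.
Step 5. [(-4*x) - 7 = -19] 7 comes off first (add 7), so sub: -4*x = -12.
Step 6. [-4*x = -12] leading coefficient -4: divide by -4, so div: x = 3.

Answer: x ∈ {3}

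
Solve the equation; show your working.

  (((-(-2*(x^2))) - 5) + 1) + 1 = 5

Step 1. [(((-(-2*(x^2))) - 5) + 1) + 1 = 5] peel the +1: subtract 1 from each side ⇒ sub: ((-(-2*(x^2))) - 5) + 1 = 4.
Step 2. [((-(-2*(x^2))) - 5) + 1 = 4] +1 is outermost — subtract 1 both sides, so sub: (-(-2*(x^2))) - 5 = 3.
Step 3. [(-(-2*(x^2))) - 5 = 3] peel the -5: add 5 from each side ⇒ sub: -(-2*(x^2)) = 8.
Step 4. [-(-2*(x^2)) = 8] leading − — multiply by −1. So neg: -2*(x^2) = -8.
Step 5. [-2*(x^2) = -8] -2·(inner) — divide through by -2 ⇒ div: x^2 = 4.
Step 6. [x^2 = 4] √ both sides: 4 ≥ 0 gives two branches ⇒ sqrt: x = 2 or -2.

Answer: x ∈ {-2, 2}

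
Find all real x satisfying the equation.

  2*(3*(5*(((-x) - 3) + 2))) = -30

Step 1. [2*(3*(5*(((-x) - 3) + 2))) = -30] 2 out front; divide by 2 ⇒ div: 3*(5*(((-x) - 3) + 2)) = -15.
Step 2. [3*(5*(((-x) - 3) + 2)) = -15] LHS = 3·(…); ÷3 both sides, so div: 5*(((-x) - 3) + 2) = -5.
Step 3. [5*(((-x) - 3) + 2) = -5] divide by the outer 5, so div: ((-x) - 3) + 2 = -1.
Step 4. [((-x) - 3) + 2 = -1] +2 is outermost — subtract 2 both sides. So sub: (-x) - 3 = -3.
Step 5. [(-x) - 3 = -3] 3 comes off first (add 3), so sub: -x = 0.
Step 6. [-x = 0] leading − — multiply by −1. So neg: x = 0.

Answer: x ∈ {0}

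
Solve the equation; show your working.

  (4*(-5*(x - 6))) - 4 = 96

Step 1. [(4*(-5*(x - 6))) - 4 = 96] the outer -4 inverts by adding 4. So sub: 4*(-5*(x - 6)) = 100.
Step 2. [4*(-5*(x - 6)) = 100] leading coefficient 4: divide by 4. So div: -5*(x - 6) = 25.
Step 3. [-5*(x - 6) = 25] LHS = -5·(…); ÷-5 both sides, so div: x - 6 = -5.
Step 4. [x - 6 = -5] peel the -6: add 6 from each side, so sub: x = 1.

Answer: x ∈ {1}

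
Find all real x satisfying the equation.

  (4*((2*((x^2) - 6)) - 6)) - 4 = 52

Step 1. [(4*((2*((x^2) - 6)) - 6)) - 4 = 52] 4 | LHS and 4 | 52: pull 4 out. So factor: ((2*((x^2) - 6)) - 6) - 1 = 13.
Step 2. [((2*((x^2) - 6)) - 6) - 1 = 13] add 1: x sits inside (… - 1) ⇒ sub: (2*((x^2) - 6)) - 6 = 14.
Step 3. [(2*((x^2) - 6)) - 6 = 14] -6 is outermost — add 6 both sides. So sub: 2*((x^2) - 6) = 20.
Step 4. [2*((x^2) - 6) = 20] divide by the outer 2 ⇒ div: (x^2) - 6 = 10.
Step 5. [(x^2) - 6 = 10] 6 comes off first (add 6). So sub: x^2 = 16.
Step 6. [x^2 = 16] √ both sides: 16 ≥ 0 gives two branches ⇒ sqrt: x = 4 or -4.

Answer: x ∈ {-4, 4}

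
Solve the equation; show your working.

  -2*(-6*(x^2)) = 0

Step 1. [-2*(-6*(x^2)) = 0] -2 out front; divide by -2, so div: -6*(x^2) = 0.
Step 2. [-6*(x^2) = 0] leading coefficient -6: divide by -6 ⇒ div: x^2 = 0.
Step 3. [x^2 = 0] LHS squared, RHS 0 ≥ 0: apply √ (±), so sqrt: x = 0.

Answer: x ∈ {0}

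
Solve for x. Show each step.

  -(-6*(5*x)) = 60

Step 1. [-(-6*(5*x)) = 60] flip signs both sides, so neg: -6*(5*x) = -60.
Step 2. [-6*(5*x) = -60] divide by the outer -6, so div: 5*x = 10.
Step 3. [5*x = 10] 5·(inner) — divide through by 5 ⇒ div: x = 2.

Answer: x ∈ {2}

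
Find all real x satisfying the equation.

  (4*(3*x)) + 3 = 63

Step 1. [(4*(3*x)) + 3 = 63] peel the +3: subtract 3 from each side. So sub: 4*(3*x) = 60.
Step 2. [4*(3*x) = 60] 4·(inner) — divide through by 4. So div: 3*x = 15.
Step 3. [3*x = 15] leading coefficient 3: divide by 3 ⇒ div: x = 5.

Answer: x ∈ {5}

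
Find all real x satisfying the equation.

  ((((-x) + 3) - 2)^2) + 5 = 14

Step 1. [((((-x) + 3) - 2)^2) + 5 = 14] subtract 5: x sits inside (… + 5), so sub: (((-x) + 3) - 2)^2 = 9.
Step 2. [(((-x) + 3) - 2)^2 = 9] √ both sides: 9 ≥ 0 gives two branches ⇒ sqrt: ((-x) + 3) - 2 = 3 or -3.
Step 3. [((-x) + 3) - 2 = 3 or -3] 2 comes off first (add 2), so sub: (-x) + 3 = 5 or -1.
Step 4. [(-x) + 3 = 5 or -1] the outer +3 inverts by subtracting 3, so sub: -x = 2 or -4.
Step 5. [-x = 2 or -4] LHS negated; negate both sides. So neg: x = -2 or 4.

Answer: x ∈ {-2, 4}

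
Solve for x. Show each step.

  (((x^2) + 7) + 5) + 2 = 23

Step 1. [(((x^2) + 7) + 5) + 2 = 23] the outer +2 inverts by subtracting 2. So sub: ((x^2) + 7) + 5 = 21.
Step 2. [((x^2) + 7) + 5 = 21] the outer +5 inverts by subtracting 5, so sub: (x^2) + 7 = 16.
Step 3. [(x^2) + 7 = 16] subtract 7: x sits inside (… + 7) ⇒ sub: x^2 = 9.
Step 4. [x^2 = 9] LHS squared, RHS 9 ≥ 0: apply √ (±), so sqrt: x = 3 or -3.

Answer: x ∈ {-3, 3}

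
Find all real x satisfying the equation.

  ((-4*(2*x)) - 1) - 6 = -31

Step 1. [((-4*(2*x)) - 1) - 6 = -31] 6 comes off first (add 6), so sub: (-4*(2*x)) - 1 = -25.
Step 2. [(-4*(2*x)) - 1 = -25] add 1: x sits inside (… - 1), so sub: -4*(2*x) = -24.
Step 3. [-4*(2*x) = -24] divide by the outer -4, so div: 2*x = 6.
Step 4. [2*x = 6] 2 out front; divide by 2. So div: x = 3.

Answer: x ∈ {3}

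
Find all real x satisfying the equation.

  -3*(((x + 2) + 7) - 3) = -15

Step 1. [-3*(((x + 2) + 7) - 3) = -15] LHS = -3·(…); ÷-3 both sides, so div: ((x + 2) + 7) - 3 = 5.
Step 2. [((x + 2) + 7) - 3 = 5] -3 is outermost — add 3 both sides. So sub: (x + 2) + 7 = 8.
Step 3. [(x + 2) + 7 = 8] subtract 7: x sits inside (… + 7) ⇒ sub: x + 2 = 1.
Step 4. [x + 2 = 1] +2 is outermost — subtract 2 both sides. So sub: x = -1.

Answer: x ∈ {-1}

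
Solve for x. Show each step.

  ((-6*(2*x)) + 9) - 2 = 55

Step 1. [((-6*(2*x)) + 9) - 2 = 55] peel the -2: add 2 from each side ⇒ sub: (-6*(2*x)) + 9 = 57.
Step 2. [(-6*(2*x)) + 9 = 57] subtract 9: x sits inside (… + 9), so sub: -6*(2*x) = 48.
Step 3. [-6*(2*x) = 48] leading coefficient -6: divide by -6, so div: 2*x = -8.
Step 4. [2*x = -8] LHS = 2·(…); ÷2 both sides. So div: x = -4.

Answer: x ∈ {-4}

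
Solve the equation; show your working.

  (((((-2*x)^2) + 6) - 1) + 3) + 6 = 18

Step 1. [(((((-2*x)^2) + 6) - 1) + 3) + 6 = 18] 6 comes off first (subtract 6), so sub: ((((-2*x)^2) + 6) - 1) + 3 = 12.
Step 2. [((((-2*x)^2) + 6) - 1) + 3 = 12] peel the +3: subtract 3 from each side. So sub: (((-2*x)^2) + 6) - 1 = 9.
Step 3. [(((-2*x)^2) + 6) - 1 = 9] 1 comes off first (add 1) ⇒ sub: ((-2*x)^2) + 6 = 10.
Step 4. [((-2*x)^2) + 6 = 10] +6 is outermost — subtract 6 both sides ⇒ sub: (-2*x)^2 = 4.
Step 5. [(-2*x)^2 = 4] √ both sides: 4 ≥ 0 gives two branches. So sqrt: -2*x = 2 or -2.
Step 6. [-2*x = 2 or -2] LHS = -2·(…); ÷-2 both sides ⇒ div: x = -1 or 1.

Answer: x ∈ {-1, 1}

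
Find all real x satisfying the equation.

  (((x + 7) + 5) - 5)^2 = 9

Step 1. [(((x + 7) + 5) - 5)^2 = 9] √ both sides: 9 ≥ 0 gives two branches, so sqrt: ((x + 7) + 5) - 5 = 3 or -3.
Step 2. [((x + 7) + 5) - 5 = 3 or -3] peel the -5: add 5 from each side, so sub: (x + 7) + 5 = 8 or 2.
Step 3. [(x + 7) + 5 = 8 or 2] +5 is outermost — subtract 5 both sides. So sub: x + 7 = 3 or -3.
Step 4. [x + 7 = 3 or -3] +7 is outermost — subtract 7 both sides. So sub: x = -4 or -10.

Answer: x ∈ {-10, -4}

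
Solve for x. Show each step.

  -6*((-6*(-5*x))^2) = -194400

Step 1. [-6*((-6*(-5*x))^2) = -194400] LHS = -6·(…); ÷-6 both sides ⇒ div: (-6*(-5*x))^2 = 32400.
Step 2. [(-6*(-5*x))^2 = 32400] 32400 ≥ 0, LHS is (·)² — take ±√, so sqrt: -6*(-5*x) = 180 or -180.
Step 3. [-6*(-5*x) = 180 or -180] LHS = -6·(…); ÷-6 both sides ⇒ div: -5*x = -30 or 30.
Step 4. [-5*x = -30 or 30] divide by the outer -5, so div: x = 6 or -6.

Answer: x ∈ {-6, 6}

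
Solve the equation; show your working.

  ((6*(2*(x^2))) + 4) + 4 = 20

Step 1. [((6*(2*(x^2))) + 4) + 4 = 20] 4 comes off first (subtract 4). So sub: (6*(2*(x^2))) + 4 = 16.
Step 2. [(6*(2*(x^2))) + 4 = 16] subtract 4: x sits inside (… + 4), so sub: 6*(2*(x^2)) = 12.
Step 3. [6*(2*(x^2)) = 12] divide by the outer 6. So div: 2*(x^2) = 2.
Step 4. [2*(x^2) = 2] 2 out front; divide by 2 ⇒ div: x^2 = 1.
Step 5. [x^2 = 1] √ both sides: 1 ≥ 0 gives two branches. So sqrt: x = 1 or -1.

Answer: x ∈ {-1, 1}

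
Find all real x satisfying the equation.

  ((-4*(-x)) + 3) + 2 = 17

Step 1. [((-4*(-x)) + 3) + 2 = 17] the outer +2 inverts by subtracting 2, so sub: (-4*(-x)) + 3 = 15.
Step 2. [(-4*(-x)) + 3 = 15] subtract 3: x sits inside (… + 3) ⇒ sub: -4*(-x) = 12.
Step 3. [-4*(-x) = 12] divide by the outer -4, so div: -x = -3.
Step 4. [-x = -3] leading − — multiply by −1, so neg: x = 3.

Answer: x ∈ {3}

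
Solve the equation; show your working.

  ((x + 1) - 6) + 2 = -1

Step 1. [((x + 1) - 6) + 2 = -1] peel the +2: subtract 2 from each side. So sub: (x + 1) - 6 = -3.
Step 2. [(x + 1) - 6 = -3] 6 comes off first (add 6), so sub: x + 1 = 3.
Step 3. [x + 1 = 3] peel the +1: subtract 1 from each side ⇒ sub: x = 2.

Answer: x ∈ {2}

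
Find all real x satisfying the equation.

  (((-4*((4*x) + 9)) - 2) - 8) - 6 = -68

Step 1. [(((-4*((4*x) + 9)) - 2) - 8) - 6 = -68] add 6: x sits inside (… - 6) ⇒ sub: ((-4*((4*x) + 9)) - 2) - 8 = -62.
Step 2. [((-4*((4*x) + 9)) - 2) - 8 = -62] the outer -8 inverts by adding 8. So sub: (-4*((4*x) + 9)) - 2 = -54.
Step 3. [(-4*((4*x) + 9)) - 2 = -54] the outer -2 inverts by adding 2, so sub: -4*((4*x) + 9) = -52.
Step 4. [-4*((4*x) + 9) = -52] leading coefficient -4: divide by -4, so div: (4*x) + 9 = 13.
Step 5. [(4*x) + 9 = 13] +9 is outermost — subtract 9 both sides, so sub: 4*x = 4.
Step 6. [4*x = 4] divide by the outer 4 ⇒ div: x = 1.

Answer: x ∈ {1}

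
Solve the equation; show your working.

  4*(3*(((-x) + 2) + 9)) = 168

Step 1. [4*(3*(((-x) + 2) + 9)) = 168] LHS = 4·(…); ÷4 both sides. So div: 3*(((-x) + 2) + 9) = 42.
Step 2. [3*(((-x) + 2) + 9) = 42] 3 out front; divide by 3, so div: ((-x) + 2) + 9 = 14.
Step 3. [((-x) + 2) + 9 = 14] the outer +9 inverts by subtracting 9 ⇒ sub: (-x) + 2 = 5.
Step 4. [(-x) + 2 = 5] 2 comes off first (subtract 2). So sub: -x = 3.
Step 5. [-x = 3] flip signs both sides ⇒ neg: x = -3.

Answer: x ∈ {-3}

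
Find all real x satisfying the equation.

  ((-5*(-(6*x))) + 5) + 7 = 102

Step 1. [((-5*(-(6*x))) + 5) + 7 = 102] subtract 7: x sits inside (… + 7) ⇒ sub: (-5*(-(6*x))) + 5 = 95.
Step 2. [(-5*(-(6*x))) + 5 = 95] +5 is outermost — subtract 5 both sides, so sub: -5*(-(6*x)) = 90.
Step 3. [-5*(-(6*x)) = 90] -5·(inner) — divide through by -5 ⇒ div: -(6*x) = -18.
Step 4. [-(6*x) = -18] leading − — multiply by −1. So neg: 6*x = 18.
Step 5. [6*x = 18] 6 out front; divide by 6 ⇒ div: x = 3.

Answer: x ∈ {3}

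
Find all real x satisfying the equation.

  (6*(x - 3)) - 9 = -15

Step 1. [(6*(x - 3)) - 9 = -15] 9 comes off first (add 9). So sub: 6*(x - 3) = -6.
Step 2. [6*(x - 3) = -6] LHS = 6·(…); ÷6 both sides. So div: x - 3 = -1.
Step 3. [x - 3 = -1] -3 is outermost — add 3 both sides, so sub: x = 2.

Answer: x ∈ {2}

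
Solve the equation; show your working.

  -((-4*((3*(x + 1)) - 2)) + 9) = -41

Step 1. [-((-4*((3*(x + 1)) - 2)) + 9) = -41] leading − — multiply by −1. So neg: (-4*((3*(x + 1)) - 2)) + 9 = 41.
Step 2. [(-4*((3*(x + 1)) - 2)) + 9 = 41] the outer +9 inverts by subtracting 9. So sub: -4*((3*(x + 1)) - 2) = 32.
Step 3. [-4*((3*(x + 1)) - 2) = 32] LHS = -4·(…); ÷-4 both sides. So div: (3*(x + 1)) - 2 = -8.
Step 4. [(3*(x + 1)) - 2 = -8] peel the -2: add 2 from each side, so sub: 3*(x + 1) = -6.
Step 5. [3*(x + 1) = -6] leading coefficient 3: divide by 3. So div: x + 1 = -2.
Step 6. [x + 1 = -2] +1 is outermost — subtract 1 both sides ⇒ sub: x = -3.

Answer: x ∈ {-3}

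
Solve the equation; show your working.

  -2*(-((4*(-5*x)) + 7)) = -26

Step 1. [-2*(-((4*(-5*x)) + 7)) = -26] divide by the outer -2 ⇒ div: -((4*(-5*x)) + 7) = 13.
Step 2. [-((4*(-5*x)) + 7) = 13] flip signs both sides ⇒ neg: (4*(-5*x)) + 7 = -13.
Step 3. [(4*(-5*x)) + 7 = -13] +7 is outermost — subtract 7 both sides ⇒ sub: 4*(-5*x) = -20.
Step 4. [4*(-5*x) = -20] LHS = 4·(…); ÷4 both sides ⇒ div: -5*x = -5.
Step 5. [-5*x = -5] -5·(inner) — divide through by -5, so div: x = 1.

Answer: x ∈ {1}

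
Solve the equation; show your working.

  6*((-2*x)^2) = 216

Step 1. [6*((-2*x)^2) = 216] 6 out front; divide by 6 ⇒ div: (-2*x)^2 = 36.
Step 2. [(-2*x)^2 = 36] √ both sides: 36 ≥ 0 gives two branches. So sqrt: -2*x = 6 or -6.
Step 3. [-2*x = 6 or -6] leading coefficient -2: divide by -2. So div: x = -3 or 3.

Answer: x ∈ {-3, 3}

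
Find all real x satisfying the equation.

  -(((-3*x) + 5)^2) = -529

Step 1. [-(((-3*x) + 5)^2) = -529] LHS negated; negate both sides ⇒ neg: ((-3*x) + 5)^2 = 529.
Step 2. [((-3*x) + 5)^2 = 529] √ both sides: 529 ≥ 0 gives two branches, so sqrt: (-3*x) + 5 = 23 or -23.
Step 3. [(-3*x) + 5 = 23 or -23] peel the +5: subtract 5 from each side ⇒ sub: -3*x = 18 or -28.
Step 4. [-3*x = 18 or -28] LHS = -3·(…); ÷-3 both sides ⇒ div: x = -6 or 28/3.

Answer: x ∈ {-6, 28/3}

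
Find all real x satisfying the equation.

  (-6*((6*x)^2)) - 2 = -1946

Step 1. [(-6*((6*x)^2)) - 2 = -1946] 2 comes off first (add 2), so sub: -6*((6*x)^2) = -1944.
Step 2. [-6*((6*x)^2) = -1944] -6·(inner) — divide through by -6 ⇒ div: (6*x)^2 = 324.
Step 3. [(6*x)^2 = 324] √ both sides: 324 ≥ 0 gives two branches, so sqrt: 6*x = 18 or -18.
Step 4. [6*x = 18 or -18] divide by the outer 6, so div: x = 3 or -3.

Answer: x ∈ {-3, 3}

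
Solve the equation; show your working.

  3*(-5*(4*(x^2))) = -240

Step 1. [3*(-5*(4*(x^2))) = -240] 3 out front; divide by 3, so div: -5*(4*(x^2)) = -80.
Step 2. [-5*(4*(x^2)) = -80] leading coefficient -5: divide by -5. So div: 4*(x^2) = 16.
Step 3. [4*(x^2) = 16] leading coefficient 4: divide by 4, so div: x^2 = 4.
Step 4. [x^2 = 4] √ both sides: 4 ≥ 0 gives two branches. So sqrt: x = 2 or -2.

Answer: x ∈ {-2, 2}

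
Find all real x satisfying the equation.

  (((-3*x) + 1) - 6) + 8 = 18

Step 1. [(((-3*x) + 1) - 6) + 8 = 18] the outer +8 inverts by subtracting 8, so sub: ((-3*x) + 1) - 6 = 10.
Step 2. [((-3*x) + 1) - 6 = 10] the outer -6 inverts by adding 6, so sub: (-3*x) + 1 = 16.
Step 3. [(-3*x) + 1 = 16] subtract 1: x sits inside (… + 1) ⇒ sub: -3*x = 15.
Step 4. [-3*x = 15] divide by the outer -3. So div: x = -5.

Answer: x ∈ {-5}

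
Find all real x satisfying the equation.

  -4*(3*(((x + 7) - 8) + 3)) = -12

Step 1. [-4*(3*(((x + 7) - 8) + 3)) = -12] LHS = -4·(…); ÷-4 both sides. So div: 3*(((x + 7) - 8) + 3) = 3.
Step 2. [3*(((x + 7) - 8) + 3) = 3] LHS = 3·(…); ÷3 both sides. So div: ((x + 7) - 8) + 3 = 1.
Step 3. [((x + 7) - 8) + 3 = 1] +3 is outermost — subtract 3 both sides ⇒ sub: (x + 7) - 8 = -2.
Step 4. [(x + 7) - 8 = -2] peel the -8: add 8 from each side. So sub: x + 7 = 6.
Step 5. [x + 7 = 6] peel the +7: subtract 7 from each side. So sub: x = -1.

Answer: x ∈ {-1}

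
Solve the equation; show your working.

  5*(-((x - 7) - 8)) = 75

Step 1. [5*(-((x - 7) - 8)) = 75] LHS = 5·(…); ÷5 both sides. So div: -((x - 7) - 8) = 15.
Step 2. [-((x - 7) - 8) = 15] leading − — multiply by −1, so neg: (x - 7) - 8 = -15.
Step 3. [(x - 7) - 8 = -15] -8 is outermost — add 8 both sides. So sub: x - 7 = -7.
Step 4. [x - 7 = -7] add 7: x sits inside (… - 7), so sub: x = 0.

Answer: x ∈ {0}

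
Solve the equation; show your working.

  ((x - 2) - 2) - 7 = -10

Step 1. [((x - 2) - 2) - 7 = -10] 7 comes off first (add 7). So sub: (x - 2) - 2 = -3.
Step 2. [(x - 2) - 2 = -3] the outer -2 inverts by adding 2. So sub: x - 2 = -1.
Step 3. [x - 2 = -1] the outer -2 inverts by adding 2 ⇒ sub: x = 1.

Answer: x ∈ {1}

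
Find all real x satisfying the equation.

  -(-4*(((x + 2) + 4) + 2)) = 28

Step 1. [-(-4*(((x + 2) + 4) + 2)) = 28] flip signs both sides. So neg: -4*(((x + 2) + 4) + 2) = -28.
Step 2. [-4*(((x + 2) + 4) + 2) = -28] -4 out front; divide by -4 ⇒ div: ((x + 2) + 4) + 2 = 7.
Step 3. [((x + 2) + 4) + 2 = 7] peel the +2: subtract 2 from each side. So sub: (x + 2) + 4 = 5.
Step 4. [(x + 2) + 4 = 5] subtract 4: x sits inside (… + 4) ⇒ sub: x + 2 = 1.
Step 5. [x + 2 = 1] +2 is outermost — subtract 2 both sides, so sub: x = -1.

Answer: x ∈ {-1}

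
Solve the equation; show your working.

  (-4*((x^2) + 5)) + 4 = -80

Step 1. [(-4*((x^2) + 5)) + 4 = -80] -4 divides every term; factor it out. So factor: ((x^2) + 5) - 1 = 20.
Step 2. [((x^2) + 5) - 1 = 20] 1 comes off first (add 1), so sub: (x^2) + 5 = 21.
Step 3. [(x^2) + 5 = 21] the outer +5 inverts by subtracting 5, so sub: x^2 = 16.
Step 4. [x^2 = 16] √ both sides: 16 ≥ 0 gives two branches ⇒ sqrt: x = 4 or -4.

Answer: x ∈ {-4, 4}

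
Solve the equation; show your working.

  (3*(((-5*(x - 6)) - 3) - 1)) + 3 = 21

Step 1. [(3*(((-5*(x - 6)) - 3) - 1)) + 3 = 21] 3 divides every term; factor it out ⇒ factor: (((-5*(x - 6)) - 3) - 1) + 1 = 7.
Step 2. [(((-5*(x - 6)) - 3) - 1) + 1 = 7] +1 is outermost — subtract 1 both sides, so sub: ((-5*(x - 6)) - 3) - 1 = 6.
Step 3. [((-5*(x - 6)) - 3) - 1 = 6] add 1: x sits inside (… - 1) ⇒ sub: (-5*(x - 6)) - 3 = 7.
Step 4. [(-5*(x - 6)) - 3 = 7] peel the -3: add 3 from each side ⇒ sub: -5*(x - 6) = 10.
Step 5. [-5*(x - 6) = 10] -5·(inner) — divide through by -5, so div: x - 6 = -2.
Step 6. [x - 6 = -2] the outer -6 inverts by adding 6 ⇒ sub: x = 4.

Answer: x ∈ {4}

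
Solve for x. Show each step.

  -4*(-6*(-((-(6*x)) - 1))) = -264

Step 1. [-4*(-6*(-((-(6*x)) - 1))) = -264] LHS = -4·(…); ÷-4 both sides, so div: -6*(-((-(6*x)) - 1)) = 66.
Step 2. [-6*(-((-(6*x)) - 1)) = 66] -6·(inner) — divide through by -6 ⇒ div: -((-(6*x)) - 1) = -11.
Step 3. [-((-(6*x)) - 1) = -11] LHS negated; negate both sides, so neg: (-(6*x)) - 1 = 11.
Step 4. [(-(6*x)) - 1 = 11] 1 comes off first (add 1) ⇒ sub: -(6*x) = 12.
Step 5. [-(6*x) = 12] LHS negated; negate both sides, so neg: 6*x = -12.
Step 6. [6*x = -12] 6·(inner) — divide through by 6 ⇒ div: x = -2.

Answer: x ∈ {-2}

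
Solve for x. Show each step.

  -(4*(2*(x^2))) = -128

Step 1. [-(4*(2*(x^2))) = -128] LHS negated; negate both sides, so neg: 4*(2*(x^2)) = 128.
Step 2. [4*(2*(x^2)) = 128] divide by the outer 4, so div: 2*(x^2) = 32.
Step 3. [2*(x^2) = 32] 2 out front; divide by 2, so div: x^2 = 16.
Step 4. [x^2 = 16] √ both sides: 16 ≥ 0 gives two branches ⇒ sqrt: x = 4 or -4.

Answer: x ∈ {-4, 4}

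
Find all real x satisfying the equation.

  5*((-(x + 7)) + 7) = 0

Step 1. [5*((-(x + 7)) + 7) = 0] LHS = 5·(…); ÷5 both sides, so div: (-(x + 7)) + 7 = 0.
Step 2. [(-(x + 7)) + 7 = 0] 7 comes off first (subtract 7). So sub: -(x + 7) = -7.
Step 3. [-(x + 7) = -7] LHS negated; negate both sides ⇒ neg: x + 7 = 7.
Step 4. [x + 7 = 7] the outer +7 inverts by subtracting 7. So sub: x = 0.

Answer: x ∈ {0}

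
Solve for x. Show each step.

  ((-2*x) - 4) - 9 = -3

Step 1. [((-2*x) - 4) - 9 = -3] -9 is outermost — add 9 both sides, so sub: (-2*x) - 4 = 6.
Step 2. [(-2*x) - 4 = 6] -2 divides every term; factor it out ⇒ factor: x + 2 = -3.
Step 3. [x + 2 = -3] 2 comes off first (subtract 2), so sub: x = -5.

Answer: x ∈ {-5}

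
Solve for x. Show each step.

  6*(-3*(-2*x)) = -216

Step 1. [6*(-3*(-2*x)) = -216] 6·(inner) — divide through by 6 ⇒ div: -3*(-2*x) = -36.
Step 2. [-3*(-2*x) = -36] divide by the outer -3 ⇒ div: -2*x = 12.
Step 3. [-2*x = 12] -2·(inner) — divide through by -2, so div: x = -6.

Answer: x ∈ {-6}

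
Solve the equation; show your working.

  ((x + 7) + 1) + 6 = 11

Step 1. [((x + 7) + 1) + 6 = 11] 6 comes off first (subtract 6) ⇒ sub: (x + 7) + 1 = 5.
Step 2. [(x + 7) + 1 = 5] peel the +1: subtract 1 from each side, so sub: x + 7 = 4.
Step 3. [x + 7 = 4] peel the +7: subtract 7 from each side. So sub: x = -3.

Answer: x ∈ {-3}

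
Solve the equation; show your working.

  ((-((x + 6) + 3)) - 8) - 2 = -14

Step 1. [((-((x + 6) + 3)) - 8) - 2 = -14] add 2: x sits inside (… - 2) ⇒ sub: (-((x + 6) + 3)) - 8 = -12.
Step 2. [(-((x + 6) + 3)) - 8 = -12] 8 comes off first (add 8), so sub: -((x + 6) + 3) = -4.
Step 3. [-((x + 6) + 3) = -4] leading − — multiply by −1, so neg: (x + 6) + 3 = 4.
Step 4. [(x + 6) + 3 = 4] +3 is outermost — subtract 3 both sides ⇒ sub: x + 6 = 1.
Step 5. [x + 6 = 1] subtract 6: x sits inside (… + 6), so sub: x = -5.

Answer: x ∈ {-5}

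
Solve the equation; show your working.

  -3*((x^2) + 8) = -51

Step 1. [-3*((x^2) + 8) = -51] leading coefficient -3: divide by -3, so div: (x^2) + 8 = 17.
Step 2. [(x^2) + 8 = 17] 8 comes off first (subtract 8). So sub: x^2 = 9.
Step 3. [x^2 = 9] LHS squared, RHS 9 ≥ 0: apply √ (±). So sqrt: x = 3 or -3.

Answer: x ∈ {-3, 3}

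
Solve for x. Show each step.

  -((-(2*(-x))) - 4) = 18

Step 1. [-((-(2*(-x))) - 4) = 18] LHS negated; negate both sides. So neg: (-(2*(-x))) - 4 = -18.
Step 2. [(-(2*(-x))) - 4 = -18] the outer -4 inverts by adding 4. So sub: -(2*(-x)) = -14.
Step 3. [-(2*(-x)) = -14] leading − — multiply by −1. So neg: 2*(-x) = 14.
Step 4. [2*(-x) = 14] divide by the outer 2 ⇒ div: -x = 7.
Step 5. [-x = 7] leading − — multiply by −1. So neg: x = -7.

Answer: x ∈ {-7}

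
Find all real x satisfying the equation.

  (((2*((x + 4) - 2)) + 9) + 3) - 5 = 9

Step 1. [(((2*((x + 4) - 2)) + 9) + 3) - 5 = 9] the outer -5 inverts by adding 5 ⇒ sub: ((2*((x + 4) - 2)) + 9) + 3 = 14.
Step 2. [((2*((x + 4) - 2)) + 9) + 3 = 14] the outer +3 inverts by subtracting 3, so sub: (2*((x + 4) - 2)) + 9 = 11.
Step 3. [(2*((x + 4) - 2)) + 9 = 11] the outer +9 inverts by subtracting 9. So sub: 2*((x + 4) - 2) = 2.
Step 4. [2*((x + 4) - 2) = 2] divide by the outer 2. So div: (x + 4) - 2 = 1.
Step 5. [(x + 4) - 2 = 1] the outer -2 inverts by adding 2. So sub: x + 4 = 3.
Step 6. [x + 4 = 3] 4 comes off first (subtract 4) ⇒ sub: x = -1.

Answer: x ∈ {-1}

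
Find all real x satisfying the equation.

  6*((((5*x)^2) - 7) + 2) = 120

Step 1. [6*((((5*x)^2) - 7) + 2) = 120] 6·(inner) — divide through by 6, so div: (((5*x)^2) - 7) + 2 = 20.
Step 2. [(((5*x)^2) - 7) + 2 = 20] peel the +2: subtract 2 from each side, so sub: ((5*x)^2) - 7 = 18.
Step 3. [((5*x)^2) - 7 = 18] 7 comes off first (add 7). So sub: (5*x)^2 = 25.
Step 4. [(5*x)^2 = 25] √ both sides: 25 ≥ 0 gives two branches, so sqrt: 5*x = 5 or -5.
Step 5. [5*x = 5 or -5] divide by the outer 5. So div: x = 1 or -1.

Answer: x ∈ {-1, 1}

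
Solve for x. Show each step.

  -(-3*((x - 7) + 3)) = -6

Step 1. [-(-3*((x - 7) + 3)) = -6] leading − — multiply by −1 ⇒ neg: -3*((x - 7) + 3) = 6.
Step 2. [-3*((x - 7) + 3) = 6] -3 out front; divide by -3, so div: (x - 7) + 3 = -2.
Step 3. [(x - 7) + 3 = -2] +3 is outermost — subtract 3 both sides ⇒ sub: x - 7 = -5.
Step 4. [x - 7 = -5] add 7: x sits inside (… - 7), so sub: x = 2.

Answer: x ∈ {2}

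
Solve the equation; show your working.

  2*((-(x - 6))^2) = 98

Step 1. [2*((-(x - 6))^2) = 98] LHS = 2·(…); ÷2 both sides. So div: (-(x - 6))^2 = 49.
Step 2. [(-(x - 6))^2 = 49] 49 ≥ 0, LHS is (·)² — take ±√. So sqrt: -(x - 6) = 7 or -7.
Step 3. [-(x - 6) = 7 or -7] LHS negated; negate both sides. So neg: x - 6 = -7 or 7.
Step 4. [x - 6 = -7 or 7] 6 comes off first (add 6), so sub: x = -1 or 13.

Answer: x ∈ {-1, 13}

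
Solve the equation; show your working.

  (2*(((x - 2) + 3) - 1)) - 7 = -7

Step 1. [(2*(((x - 2) + 3) - 1)) - 7 = -7] the outer -7 inverts by adding 7. So sub: 2*(((x - 2) + 3) - 1) = 0.
Step 2. [2*(((x - 2) + 3) - 1) = 0] LHS = 2·(…); ÷2 both sides. So div: ((x - 2) + 3) - 1 = 0.
Step 3. [((x - 2) + 3) - 1 = 0] add 1: x sits inside (… - 1). So sub: (x - 2) + 3 = 1.
Step 4. [(x - 2) + 3 = 1] peel the +3: subtract 3 from each side, so sub: x - 2 = -2.
Step 5. [x - 2 = -2] peel the -2: add 2 from each side ⇒ sub: x = 0.

Answer: x ∈ {0}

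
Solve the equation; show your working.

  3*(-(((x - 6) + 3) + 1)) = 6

Step 1. [3*(-(((x - 6) + 3) + 1)) = 6] leading coefficient 3: divide by 3, so div: -(((x - 6) + 3) + 1) = 2.
Step 2. [-(((x - 6) + 3) + 1) = 2] flip signs both sides. So neg: ((x - 6) + 3) + 1 = -2.
Step 3. [((x - 6) + 3) + 1 = -2] 1 comes off first (subtract 1). So sub: (x - 6) + 3 = -3.
Step 4. [(x - 6) + 3 = -3] +3 is outermost — subtract 3 both sides ⇒ sub: x - 6 = -6.
Step 5. [x - 6 = -6] peel the -6: add 6 from each side, so sub: x = 0.

Answer: x ∈ {0}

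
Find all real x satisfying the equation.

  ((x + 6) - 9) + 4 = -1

Step 1. [((x + 6) - 9) + 4 = -1] peel the +4: subtract 4 from each side ⇒ sub: (x + 6) - 9 = -5.
Step 2. [(x + 6) - 9 = -5] the outer -9 inverts by adding 9. So sub: x + 6 = 4.
Step 3. [x + 6 = 4] subtract 6: x sits inside (… + 6). So sub: x = -2.

Answer: x ∈ {-2}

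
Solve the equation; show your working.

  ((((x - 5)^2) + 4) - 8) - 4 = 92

Step 1. [((((x - 5)^2) + 4) - 8) - 4 = 92] -4 is outermost — add 4 both sides, so sub: (((x - 5)^2) + 4) - 8 = 96.
Step 2. [(((x - 5)^2) + 4) - 8 = 96] -8 is outermost — add 8 both sides. So sub: ((x - 5)^2) + 4 = 104.
Step 3. [((x - 5)^2) + 4 = 104] peel the +4: subtract 4 from each side, so sub: (x - 5)^2 = 100.
Step 4. [(x - 5)^2 = 100] LHS squared, RHS 100 ≥ 0: apply √ (±) ⇒ sqrt: x - 5 = 10 or -10.
Step 5. [x - 5 = 10 or -10] add 5: x sits inside (… - 5), so sub: x = 15 or -5.

Answer: x ∈ {-5, 15}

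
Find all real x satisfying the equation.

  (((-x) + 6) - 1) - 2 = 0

Step 1. [(((-x) + 6) - 1) - 2 = 0] -2 is outermost — add 2 both sides. So sub: ((-x) + 6) - 1 = 2.
Step 2. [((-x) + 6) - 1 = 2] peel the -1: add 1 from each side. So sub: (-x) + 6 = 3.
Step 3. [(-x) + 6 = 3] 6 comes off first (subtract 6) ⇒ sub: -x = -3.
Step 4. [-x = -3] leading − — multiply by −1 ⇒ neg: x = 3.

Answer: x ∈ {3}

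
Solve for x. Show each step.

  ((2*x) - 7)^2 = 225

Step 1. [((2*x) - 7)^2 = 225] 225 ≥ 0, LHS is (·)² — take ±√, so sqrt: (2*x) - 7 = 15 or -15.
Step 2. [(2*x) - 7 = 15 or -15] the outer -7 inverts by adding 7. So sub: 2*x = 22 or -8.
Step 3. [2*x = 22 or -8] 2·(inner) — divide through by 2, so div: x = 11 or -4.

Answer: x ∈ {-4, 11}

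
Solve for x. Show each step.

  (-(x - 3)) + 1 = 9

Step 1. [(-(x - 3)) + 1 = 9] subtract 1: x sits inside (… + 1). So sub: -(x - 3) = 8.
Step 2. [-(x - 3) = 8] flip signs both sides ⇒ neg: x - 3 = -8.
Step 3. [x - 3 = -8] -3 is outermost — add 3 both sides, so sub: x = -5.

Answer: x ∈ {-5}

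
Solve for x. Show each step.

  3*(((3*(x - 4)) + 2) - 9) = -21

Step 1. [3*(((3*(x - 4)) + 2) - 9) = -21] 3 out front; divide by 3, so div: ((3*(x - 4)) + 2) - 9 = -7.
Step 2. [((3*(x - 4)) + 2) - 9 = -7] -9 is outermost — add 9 both sides. So sub: (3*(x - 4)) + 2 = 2.
Step 3. [(3*(x - 4)) + 2 = 2] 2 comes off first (subtract 2) ⇒ sub: 3*(x - 4) = 0.
Step 4. [3*(x - 4) = 0] LHS = 3·(…); ÷3 both sides. So div: x - 4 = 0.
Step 5. [x - 4 = 0] add 4: x sits inside (… - 4), so sub: x = 4.

Answer: x ∈ {4}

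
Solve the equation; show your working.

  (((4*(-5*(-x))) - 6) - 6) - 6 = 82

Step 1. [(((4*(-5*(-x))) - 6) - 6) - 6 = 82] 6 comes off first (add 6). So sub: ((4*(-5*(-x))) - 6) - 6 = 88.
Step 2. [((4*(-5*(-x))) - 6) - 6 = 88] 6 comes off first (add 6), so sub: (4*(-5*(-x))) - 6 = 94.
Step 3. [(4*(-5*(-x))) - 6 = 94] -6 is outermost — add 6 both sides. So sub: 4*(-5*(-x)) = 100.
Step 4. [4*(-5*(-x)) = 100] 4·(inner) — divide through by 4 ⇒ div: -5*(-x) = 25.
Step 5. [-5*(-x) = 25] divide by the outer -5. So div: -x = -5.
Step 6. [-x = -5] LHS negated; negate both sides, so neg: x = 5.

Answer: x ∈ {5}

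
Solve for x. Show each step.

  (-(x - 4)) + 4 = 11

Step 1. [(-(x - 4)) + 4 = 11] subtract 4: x sits inside (… + 4) ⇒ sub: -(x - 4) = 7.
Step 2. [-(x - 4) = 7] LHS negated; negate both sides. So neg: x - 4 = -7.
Step 3. [x - 4 = -7] add 4: x sits inside (… - 4) ⇒ sub: x = -3.

Answer: x ∈ {-3}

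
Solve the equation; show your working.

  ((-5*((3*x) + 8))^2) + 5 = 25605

Step 1. [((-5*((3*x) + 8))^2) + 5 = 25605] subtract 5: x sits inside (… + 5), so sub: (-5*((3*x) + 8))^2 = 25600.
Step 2. [(-5*((3*x) + 8))^2 = 25600] 25600 ≥ 0, LHS is (·)² — take ±√. So sqrt: -5*((3*x) + 8) = 160 or -160.
Step 3. [-5*((3*x) + 8) = 160 or -160] -5·(inner) — divide through by -5 ⇒ div: (3*x) + 8 = -32 or 32.
Step 4. [(3*x) + 8 = -32 or 32] the outer +8 inverts by subtracting 8 ⇒ sub: 3*x = -40 or 24.
Step 5. [3*x = -40 or 24] 3·(inner) — divide through by 3, so div: x = -40/3 or 8.

Answer: x ∈ {-40/3, 8}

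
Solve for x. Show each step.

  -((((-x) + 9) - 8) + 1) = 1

Step 1. [-((((-x) + 9) - 8) + 1) = 1] flip signs both sides, so neg: (((-x) + 9) - 8) + 1 = -1.
Step 2. [(((-x) + 9) - 8) + 1 = -1] 1 comes off first (subtract 1), so sub: ((-x) + 9) - 8 = -2.
Step 3. [((-x) + 9) - 8 = -2] peel the -8: add 8 from each side, so sub: (-x) + 9 = 6.
Step 4. [(-x) + 9 = 6] subtract 9: x sits inside (… + 9). So sub: -x = -3.
Step 5. [-x = -3] leading − — multiply by −1, so neg: x = 3.

Answer: x ∈ {3}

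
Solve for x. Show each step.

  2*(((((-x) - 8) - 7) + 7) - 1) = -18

Step 1. [2*(((((-x) - 8) - 7) + 7) - 1) = -18] 2·(inner) — divide through by 2 ⇒ div: ((((-x) - 8) - 7) + 7) - 1 = -9.
Step 2. [((((-x) - 8) - 7) + 7) - 1 = -9] -1 is outermost — add 1 both sides, so sub: (((-x) - 8) - 7) + 7 = -8.
Step 3. [(((-x) - 8) - 7) + 7 = -8] subtract 7: x sits inside (… + 7), so sub: ((-x) - 8) - 7 = -15.
Step 4. [((-x) - 8) - 7 = -15] -7 is outermost — add 7 both sides ⇒ sub: (-x) - 8 = -8.
Step 5. [(-x) - 8 = -8] the outer -8 inverts by adding 8. So sub: -x = 0.
Step 6. [-x = 0] leading − — multiply by −1 ⇒ neg: x = 0.

Answer: x ∈ {0}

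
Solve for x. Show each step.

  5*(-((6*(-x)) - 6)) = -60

Step 1. [5*(-((6*(-x)) - 6)) = -60] divide by the outer 5. So div: -((6*(-x)) - 6) = -12.
Step 2. [-((6*(-x)) - 6) = -12] flip signs both sides ⇒ neg: (6*(-x)) - 6 = 12.
Step 3. [(6*(-x)) - 6 = 12] 6 | LHS and 6 | 12: pull 6 out, so factor: (-x) - 1 = 2.
Step 4. [(-x) - 1 = 2] peel the -1: add 1 from each side. So sub: -x = 3.
Step 5. [-x = 3] flip signs both sides ⇒ neg: x = -3.

Answer: x ∈ {-3}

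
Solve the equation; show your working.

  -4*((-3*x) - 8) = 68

Step 1. [-4*((-3*x) - 8) = 68] leading coefficient -4: divide by -4. So div: (-3*x) - 8 = -17.
Step 2. [(-3*x) - 8 = -17] 8 comes off first (add 8) ⇒ sub: -3*x = -9.
Step 3. [-3*x = -9] divide by the outer -3, so div: x = 3.

Answer: x ∈ {3}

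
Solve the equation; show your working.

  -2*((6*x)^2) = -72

Step 1. [-2*((6*x)^2) = -72] leading coefficient -2: divide by -2 ⇒ div: (6*x)^2 = 36.
Step 2. [(6*x)^2 = 36] √ both sides: 36 ≥ 0 gives two branches ⇒ sqrt: 6*x = 6 or -6.
Step 3. [6*x = 6 or -6] LHS = 6·(…); ÷6 both sides, so div: x = 1 or -1.

Answer: x ∈ {-1, 1}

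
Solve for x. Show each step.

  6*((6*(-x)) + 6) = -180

Step 1. [6*((6*(-x)) + 6) = -180] divide by the outer 6, so div: (6*(-x)) + 6 = -30.
Step 2. [(6*(-x)) + 6 = -30] peel the +6: subtract 6 from each side ⇒ sub: 6*(-x) = -36.
Step 3. [6*(-x) = -36] 6 out front; divide by 6, so div: -x = -6.
Step 4. [-x = -6] LHS negated; negate both sides. So neg: x = 6.

Answer: x ∈ {6}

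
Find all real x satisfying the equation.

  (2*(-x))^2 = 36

Step 1. [(2*(-x))^2 = 36] LHS squared, RHS 36 ≥ 0: apply √ (±), so sqrt: 2*(-x) = 6 or -6.
Step 2. [2*(-x) = 6 or -6] 2 out front; divide by 2. So div: -x = 3 or -3.
Step 3. [-x = 3 or -3] flip signs both sides. So neg: x = -3 or 3.

Answer: x ∈ {-3, 3}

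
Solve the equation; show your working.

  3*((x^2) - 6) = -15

Step 1. [3*((x^2) - 6) = -15] LHS = 3·(…); ÷3 both sides. So div: (x^2) - 6 = -5.
Step 2. [(x^2) - 6 = -5] the outer -6 inverts by adding 6, so sub: x^2 = 1.
Step 3. [x^2 = 1] √ both sides: 1 ≥ 0 gives two branches ⇒ sqrt: x = 1 or -1.

Answer: x ∈ {-1, 1}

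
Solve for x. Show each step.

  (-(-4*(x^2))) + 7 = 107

Step 1. [(-(-4*(x^2))) + 7 = 107] subtract 7: x sits inside (… + 7), so sub: -(-4*(x^2)) = 100.
Step 2. [-(-4*(x^2)) = 100] flip signs both sides. So neg: -4*(x^2) = -100.
Step 3. [-4*(x^2) = -100] leading coefficient -4: divide by -4 ⇒ div: x^2 = 25.
Step 4. [x^2 = 25] √ both sides: 25 ≥ 0 gives two branches ⇒ sqrt: x = 5 or -5.

Answer: x ∈ {-5, 5}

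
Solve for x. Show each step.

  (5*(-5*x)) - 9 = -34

Step 1. [(5*(-5*x)) - 9 = -34] add 9: x sits inside (… - 9), so sub: 5*(-5*x) = -25.
Step 2. [5*(-5*x) = -25] 5 out front; divide by 5, so div: -5*x = -5.
Step 3. [-5*x = -5] -5·(inner) — divide through by -5 ⇒ div: x = 1.

Answer: x ∈ {1}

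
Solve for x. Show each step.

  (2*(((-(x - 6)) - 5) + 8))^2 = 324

Step 1. [(2*(((-(x - 6)) - 5) + 8))^2 = 324] √ both sides: 324 ≥ 0 gives two branches. So sqrt: 2*(((-(x - 6)) - 5) + 8) = 18 or -18.
Step 2. [2*(((-(x - 6)) - 5) + 8) = 18 or -18] leading coefficient 2: divide by 2, so div: ((-(x - 6)) - 5) + 8 = 9 or -9.
Step 3. [((-(x - 6)) - 5) + 8 = 9 or -9] the outer +8 inverts by subtracting 8. So sub: (-(x - 6)) - 5 = 1 or -17.
Step 4. [(-(x - 6)) - 5 = 1 or -17] -5 is outermost — add 5 both sides, so sub: -(x - 6) = 6 or -12.
Step 5. [-(x - 6) = 6 or -12] flip signs both sides ⇒ neg: x - 6 = -6 or 12.
Step 6. [x - 6 = -6 or 12] add 6: x sits inside (… - 6), so sub: x = 0 or 18.

Answer: x ∈ {0, 18}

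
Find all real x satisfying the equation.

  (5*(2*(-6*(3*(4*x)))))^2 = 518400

Step 1. [(5*(2*(-6*(3*(4*x)))))^2 = 518400] √ both sides: 518400 ≥ 0 gives two branches. So sqrt: 5*(2*(-6*(3*(4*x)))) = 720 or -720.
Step 2. [5*(2*(-6*(3*(4*x)))) = 720 or -720] 5·(inner) — divide through by 5, so div: 2*(-6*(3*(4*x))) = 144 or -144.
Step 3. [2*(-6*(3*(4*x))) = 144 or -144] LHS = 2·(…); ÷2 both sides ⇒ div: -6*(3*(4*x)) = 72 or -72.
Step 4. [-6*(3*(4*x)) = 72 or -72] LHS = -6·(…); ÷-6 both sides. So div: 3*(4*x) = -12 or 12.
Step 5. [3*(4*x) = -12 or 12] 3 out front; divide by 3 ⇒ div: 4*x = -4 or 4.
Step 6. [4*x = -4 or 4] 4 out front; divide by 4, so div: x = -1 or 1.

Answer: x ∈ {-1, 1}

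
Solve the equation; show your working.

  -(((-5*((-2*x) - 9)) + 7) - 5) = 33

Step 1. [-(((-5*((-2*x) - 9)) + 7) - 5) = 33] flip signs both sides ⇒ neg: ((-5*((-2*x) - 9)) + 7) - 5 = -33.
Step 2. [((-5*((-2*x) - 9)) + 7) - 5 = -33] 5 comes off first (add 5) ⇒ sub: (-5*((-2*x) - 9)) + 7 = -28.
Step 3. [(-5*((-2*x) - 9)) + 7 = -28] subtract 7: x sits inside (… + 7), so sub: -5*((-2*x) - 9) = -35.
Step 4. [-5*((-2*x) - 9) = -35] divide by the outer -5. So div: (-2*x) - 9 = 7.
Step 5. [(-2*x) - 9 = 7] add 9: x sits inside (… - 9), so sub: -2*x = 16.
Step 6. [-2*x = 16] leading coefficient -2: divide by -2, so div: x = -8.

Answer: x ∈ {-8}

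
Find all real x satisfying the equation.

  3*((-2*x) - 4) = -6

Step 1. [3*((-2*x) - 4) = -6] LHS = 3·(…); ÷3 both sides ⇒ div: (-2*x) - 4 = -2.
Step 2. [(-2*x) - 4 = -2] -2 | LHS and -2 | -2: pull -2 out, so factor: x + 2 = 1.
Step 3. [x + 2 = 1] +2 is outermost — subtract 2 both sides ⇒ sub: x = -1.

Answer: x ∈ {-1}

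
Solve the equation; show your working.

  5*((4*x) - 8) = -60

Step 1. [5*((4*x) - 8) = -60] divide by the outer 5 ⇒ div: (4*x) - 8 = -12.
Step 2. [(4*x) - 8 = -12] 8 comes off first (add 8). So sub: 4*x = -4.
Step 3. [4*x = -4] LHS = 4·(…); ÷4 both sides ⇒ div: x = -1.

Answer: x ∈ {-1}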